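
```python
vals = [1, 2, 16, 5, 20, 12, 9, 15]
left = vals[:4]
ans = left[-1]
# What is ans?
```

vals has length 8. The slice vals[:4] selects indices [0, 1, 2, 3] (0->1, 1->2, 2->16, 3->5), giving [1, 2, 16, 5]. So left = [1, 2, 16, 5]. Then left[-1] = 5.

5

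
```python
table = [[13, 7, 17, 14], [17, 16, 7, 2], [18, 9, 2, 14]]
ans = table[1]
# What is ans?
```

table has 3 rows. Row 1 is [17, 16, 7, 2].

[17, 16, 7, 2]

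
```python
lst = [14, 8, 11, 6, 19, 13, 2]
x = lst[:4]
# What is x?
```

lst has length 7. The slice lst[:4] selects indices [0, 1, 2, 3] (0->14, 1->8, 2->11, 3->6), giving [14, 8, 11, 6].

[14, 8, 11, 6]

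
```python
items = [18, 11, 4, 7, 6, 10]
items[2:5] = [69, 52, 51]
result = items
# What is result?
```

items starts as [18, 11, 4, 7, 6, 10] (length 6). The slice items[2:5] covers indices [2, 3, 4] with values [4, 7, 6]. Replacing that slice with [69, 52, 51] (same length) produces [18, 11, 69, 52, 51, 10].

[18, 11, 69, 52, 51, 10]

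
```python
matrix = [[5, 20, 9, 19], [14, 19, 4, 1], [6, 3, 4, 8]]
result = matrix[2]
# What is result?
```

matrix has 3 rows. Row 2 is [6, 3, 4, 8].

[6, 3, 4, 8]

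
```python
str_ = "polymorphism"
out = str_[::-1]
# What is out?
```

str_ has length 12. The slice str_[::-1] selects indices [11, 10, 9, 8, 7, 6, 5, 4, 3, 2, 1, 0] (11->'m', 10->'s', 9->'i', 8->'h', 7->'p', 6->'r', 5->'o', 4->'m', 3->'y', 2->'l', 1->'o', 0->'p'), giving 'msihpromylop'.

'msihpromylop'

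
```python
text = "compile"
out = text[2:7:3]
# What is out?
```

text has length 7. The slice text[2:7:3] selects indices [2, 5] (2->'m', 5->'l'), giving 'ml'.

'ml'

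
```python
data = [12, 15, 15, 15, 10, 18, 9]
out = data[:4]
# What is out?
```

data has length 7. The slice data[:4] selects indices [0, 1, 2, 3] (0->12, 1->15, 2->15, 3->15), giving [12, 15, 15, 15].

[12, 15, 15, 15]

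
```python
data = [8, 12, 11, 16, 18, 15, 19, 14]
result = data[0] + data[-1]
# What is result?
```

data has length 8. data[0] = 8.
data has length 8. Negative index -1 maps to positive index 8 + (-1) = 7. data[7] = 14.
Sum: 8 + 14 = 22.

22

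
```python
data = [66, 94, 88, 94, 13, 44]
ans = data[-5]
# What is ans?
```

data has length 6. Negative index -5 maps to positive index 6 + (-5) = 1. data[1] = 94.

94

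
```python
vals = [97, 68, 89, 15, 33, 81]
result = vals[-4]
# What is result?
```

vals has length 6. Negative index -4 maps to positive index 6 + (-4) = 2. vals[2] = 89.

89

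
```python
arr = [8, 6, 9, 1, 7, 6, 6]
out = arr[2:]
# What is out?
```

arr has length 7. The slice arr[2:] selects indices [2, 3, 4, 5, 6] (2->9, 3->1, 4->7, 5->6, 6->6), giving [9, 1, 7, 6, 6].

[9, 1, 7, 6, 6]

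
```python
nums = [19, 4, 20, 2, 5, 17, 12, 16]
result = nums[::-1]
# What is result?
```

nums has length 8. The slice nums[::-1] selects indices [7, 6, 5, 4, 3, 2, 1, 0] (7->16, 6->12, 5->17, 4->5, 3->2, 2->20, 1->4, 0->19), giving [16, 12, 17, 5, 2, 20, 4, 19].

[16, 12, 17, 5, 2, 20, 4, 19]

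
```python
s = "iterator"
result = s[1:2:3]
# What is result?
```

s has length 8. The slice s[1:2:3] selects indices [1] (1->'t'), giving 't'.

't'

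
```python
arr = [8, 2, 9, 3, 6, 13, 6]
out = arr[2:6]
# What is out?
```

arr has length 7. The slice arr[2:6] selects indices [2, 3, 4, 5] (2->9, 3->3, 4->6, 5->13), giving [9, 3, 6, 13].

[9, 3, 6, 13]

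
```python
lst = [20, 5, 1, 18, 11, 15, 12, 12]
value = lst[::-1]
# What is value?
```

lst has length 8. The slice lst[::-1] selects indices [7, 6, 5, 4, 3, 2, 1, 0] (7->12, 6->12, 5->15, 4->11, 3->18, 2->1, 1->5, 0->20), giving [12, 12, 15, 11, 18, 1, 5, 20].

[12, 12, 15, 11, 18, 1, 5, 20]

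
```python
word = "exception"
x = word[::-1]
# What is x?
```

word has length 9. The slice word[::-1] selects indices [8, 7, 6, 5, 4, 3, 2, 1, 0] (8->'n', 7->'o', 6->'i', 5->'t', 4->'p', 3->'e', 2->'c', 1->'x', 0->'e'), giving 'noitpecxe'.

'noitpecxe'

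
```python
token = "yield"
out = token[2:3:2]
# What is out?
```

token has length 5. The slice token[2:3:2] selects indices [2] (2->'e'), giving 'e'.

'e'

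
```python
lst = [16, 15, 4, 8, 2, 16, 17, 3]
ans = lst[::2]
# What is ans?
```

lst has length 8. The slice lst[::2] selects indices [0, 2, 4, 6] (0->16, 2->4, 4->2, 6->17), giving [16, 4, 2, 17].

[16, 4, 2, 17]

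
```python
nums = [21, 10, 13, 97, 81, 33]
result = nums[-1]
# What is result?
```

nums has length 6. Negative index -1 maps to positive index 6 + (-1) = 5. nums[5] = 33.

33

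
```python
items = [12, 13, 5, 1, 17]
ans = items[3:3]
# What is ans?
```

items has length 5. The slice items[3:3] resolves to an empty index range, so the result is [].

[]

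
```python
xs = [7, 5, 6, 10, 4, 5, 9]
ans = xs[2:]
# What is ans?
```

xs has length 7. The slice xs[2:] selects indices [2, 3, 4, 5, 6] (2->6, 3->10, 4->4, 5->5, 6->9), giving [6, 10, 4, 5, 9].

[6, 10, 4, 5, 9]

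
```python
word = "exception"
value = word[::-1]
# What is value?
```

word has length 9. The slice word[::-1] selects indices [8, 7, 6, 5, 4, 3, 2, 1, 0] (8->'n', 7->'o', 6->'i', 5->'t', 4->'p', 3->'e', 2->'c', 1->'x', 0->'e'), giving 'noitpecxe'.

'noitpecxe'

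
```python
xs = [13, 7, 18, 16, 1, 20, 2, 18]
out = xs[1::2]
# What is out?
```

xs has length 8. The slice xs[1::2] selects indices [1, 3, 5, 7] (1->7, 3->16, 5->20, 7->18), giving [7, 16, 20, 18].

[7, 16, 20, 18]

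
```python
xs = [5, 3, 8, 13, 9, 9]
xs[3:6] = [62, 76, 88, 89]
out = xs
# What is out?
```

xs starts as [5, 3, 8, 13, 9, 9] (length 6). The slice xs[3:6] covers indices [3, 4, 5] with values [13, 9, 9]. Replacing that slice with [62, 76, 88, 89] (different length) produces [5, 3, 8, 62, 76, 88, 89].

[5, 3, 8, 62, 76, 88, 89]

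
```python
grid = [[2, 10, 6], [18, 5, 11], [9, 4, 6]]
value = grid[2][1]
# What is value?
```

grid[2] = [9, 4, 6]. Taking column 1 of that row yields 4.

4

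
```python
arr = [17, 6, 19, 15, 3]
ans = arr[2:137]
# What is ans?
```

arr has length 5. The slice arr[2:137] selects indices [2, 3, 4] (2->19, 3->15, 4->3), giving [19, 15, 3].

[19, 15, 3]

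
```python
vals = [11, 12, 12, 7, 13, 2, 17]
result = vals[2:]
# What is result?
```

vals has length 7. The slice vals[2:] selects indices [2, 3, 4, 5, 6] (2->12, 3->7, 4->13, 5->2, 6->17), giving [12, 7, 13, 2, 17].

[12, 7, 13, 2, 17]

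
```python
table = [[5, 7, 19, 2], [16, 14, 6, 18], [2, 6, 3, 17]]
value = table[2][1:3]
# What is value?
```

table[2] = [2, 6, 3, 17]. table[2] has length 4. The slice table[2][1:3] selects indices [1, 2] (1->6, 2->3), giving [6, 3].

[6, 3]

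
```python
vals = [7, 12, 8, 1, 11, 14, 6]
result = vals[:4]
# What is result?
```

vals has length 7. The slice vals[:4] selects indices [0, 1, 2, 3] (0->7, 1->12, 2->8, 3->1), giving [7, 12, 8, 1].

[7, 12, 8, 1]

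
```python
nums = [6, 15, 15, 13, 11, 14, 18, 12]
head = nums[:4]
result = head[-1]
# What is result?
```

nums has length 8. The slice nums[:4] selects indices [0, 1, 2, 3] (0->6, 1->15, 2->15, 3->13), giving [6, 15, 15, 13]. So head = [6, 15, 15, 13]. Then head[-1] = 13.

13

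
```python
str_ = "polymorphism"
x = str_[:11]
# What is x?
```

str_ has length 12. The slice str_[:11] selects indices [0, 1, 2, 3, 4, 5, 6, 7, 8, 9, 10] (0->'p', 1->'o', 2->'l', 3->'y', 4->'m', 5->'o', 6->'r', 7->'p', 8->'h', 9->'i', 10->'s'), giving 'polymorphis'.

'polymorphis'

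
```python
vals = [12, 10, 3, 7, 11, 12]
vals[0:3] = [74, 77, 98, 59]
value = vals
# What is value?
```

vals starts as [12, 10, 3, 7, 11, 12] (length 6). The slice vals[0:3] covers indices [0, 1, 2] with values [12, 10, 3]. Replacing that slice with [74, 77, 98, 59] (different length) produces [74, 77, 98, 59, 7, 11, 12].

[74, 77, 98, 59, 7, 11, 12]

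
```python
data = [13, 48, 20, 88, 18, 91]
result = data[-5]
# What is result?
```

data has length 6. Negative index -5 maps to positive index 6 + (-5) = 1. data[1] = 48.

48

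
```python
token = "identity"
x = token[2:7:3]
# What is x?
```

token has length 8. The slice token[2:7:3] selects indices [2, 5] (2->'e', 5->'i'), giving 'ei'.

'ei'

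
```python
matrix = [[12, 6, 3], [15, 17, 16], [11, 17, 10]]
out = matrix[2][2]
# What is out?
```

matrix[2] = [11, 17, 10]. Taking column 2 of that row yields 10.

10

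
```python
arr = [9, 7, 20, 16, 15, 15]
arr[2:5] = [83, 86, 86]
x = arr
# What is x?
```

arr starts as [9, 7, 20, 16, 15, 15] (length 6). The slice arr[2:5] covers indices [2, 3, 4] with values [20, 16, 15]. Replacing that slice with [83, 86, 86] (same length) produces [9, 7, 83, 86, 86, 15].

[9, 7, 83, 86, 86, 15]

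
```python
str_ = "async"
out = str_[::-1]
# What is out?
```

str_ has length 5. The slice str_[::-1] selects indices [4, 3, 2, 1, 0] (4->'c', 3->'n', 2->'y', 1->'s', 0->'a'), giving 'cnysa'.

'cnysa'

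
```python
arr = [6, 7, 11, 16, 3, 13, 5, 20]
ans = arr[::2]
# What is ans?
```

arr has length 8. The slice arr[::2] selects indices [0, 2, 4, 6] (0->6, 2->11, 4->3, 6->5), giving [6, 11, 3, 5].

[6, 11, 3, 5]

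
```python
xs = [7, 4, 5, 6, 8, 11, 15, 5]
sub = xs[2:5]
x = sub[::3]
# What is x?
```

xs has length 8. The slice xs[2:5] selects indices [2, 3, 4] (2->5, 3->6, 4->8), giving [5, 6, 8]. So sub = [5, 6, 8]. sub has length 3. The slice sub[::3] selects indices [0] (0->5), giving [5].

[5]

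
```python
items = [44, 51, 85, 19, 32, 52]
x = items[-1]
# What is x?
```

items has length 6. Negative index -1 maps to positive index 6 + (-1) = 5. items[5] = 52.

52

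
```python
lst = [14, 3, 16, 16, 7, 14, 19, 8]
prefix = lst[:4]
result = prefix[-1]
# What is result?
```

lst has length 8. The slice lst[:4] selects indices [0, 1, 2, 3] (0->14, 1->3, 2->16, 3->16), giving [14, 3, 16, 16]. So prefix = [14, 3, 16, 16]. Then prefix[-1] = 16.

16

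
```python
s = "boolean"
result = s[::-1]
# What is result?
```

s has length 7. The slice s[::-1] selects indices [6, 5, 4, 3, 2, 1, 0] (6->'n', 5->'a', 4->'e', 3->'l', 2->'o', 1->'o', 0->'b'), giving 'naeloob'.

'naeloob'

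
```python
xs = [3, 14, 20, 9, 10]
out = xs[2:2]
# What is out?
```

xs has length 5. The slice xs[2:2] resolves to an empty index range, so the result is [].

[]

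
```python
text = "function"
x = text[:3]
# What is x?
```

text has length 8. The slice text[:3] selects indices [0, 1, 2] (0->'f', 1->'u', 2->'n'), giving 'fun'.

'fun'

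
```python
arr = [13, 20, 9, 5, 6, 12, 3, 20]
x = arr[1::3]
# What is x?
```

arr has length 8. The slice arr[1::3] selects indices [1, 4, 7] (1->20, 4->6, 7->20), giving [20, 6, 20].

[20, 6, 20]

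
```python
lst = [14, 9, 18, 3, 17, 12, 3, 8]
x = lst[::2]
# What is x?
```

lst has length 8. The slice lst[::2] selects indices [0, 2, 4, 6] (0->14, 2->18, 4->17, 6->3), giving [14, 18, 17, 3].

[14, 18, 17, 3]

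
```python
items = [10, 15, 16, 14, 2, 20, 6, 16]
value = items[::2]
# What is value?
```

items has length 8. The slice items[::2] selects indices [0, 2, 4, 6] (0->10, 2->16, 4->2, 6->6), giving [10, 16, 2, 6].

[10, 16, 2, 6]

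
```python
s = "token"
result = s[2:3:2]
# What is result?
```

s has length 5. The slice s[2:3:2] selects indices [2] (2->'k'), giving 'k'.

'k'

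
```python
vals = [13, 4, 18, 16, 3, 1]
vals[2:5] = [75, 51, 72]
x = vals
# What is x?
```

vals starts as [13, 4, 18, 16, 3, 1] (length 6). The slice vals[2:5] covers indices [2, 3, 4] with values [18, 16, 3]. Replacing that slice with [75, 51, 72] (same length) produces [13, 4, 75, 51, 72, 1].

[13, 4, 75, 51, 72, 1]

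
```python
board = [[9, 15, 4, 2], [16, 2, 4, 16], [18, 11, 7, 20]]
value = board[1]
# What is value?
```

board has 3 rows. Row 1 is [16, 2, 4, 16].

[16, 2, 4, 16]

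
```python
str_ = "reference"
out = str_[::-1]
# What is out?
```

str_ has length 9. The slice str_[::-1] selects indices [8, 7, 6, 5, 4, 3, 2, 1, 0] (8->'e', 7->'c', 6->'n', 5->'e', 4->'r', 3->'e', 2->'f', 1->'e', 0->'r'), giving 'ecnerefer'.

'ecnerefer'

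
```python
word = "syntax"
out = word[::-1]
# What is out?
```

word has length 6. The slice word[::-1] selects indices [5, 4, 3, 2, 1, 0] (5->'x', 4->'a', 3->'t', 2->'n', 1->'y', 0->'s'), giving 'xatnys'.

'xatnys'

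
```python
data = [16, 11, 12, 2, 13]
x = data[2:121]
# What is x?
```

data has length 5. The slice data[2:121] selects indices [2, 3, 4] (2->12, 3->2, 4->13), giving [12, 2, 13].

[12, 2, 13]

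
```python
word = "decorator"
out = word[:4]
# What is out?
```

word has length 9. The slice word[:4] selects indices [0, 1, 2, 3] (0->'d', 1->'e', 2->'c', 3->'o'), giving 'deco'.

'deco'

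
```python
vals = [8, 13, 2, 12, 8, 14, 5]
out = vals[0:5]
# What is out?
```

vals has length 7. The slice vals[0:5] selects indices [0, 1, 2, 3, 4] (0->8, 1->13, 2->2, 3->12, 4->8), giving [8, 13, 2, 12, 8].

[8, 13, 2, 12, 8]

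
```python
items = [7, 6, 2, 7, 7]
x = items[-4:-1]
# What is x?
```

items has length 5. The slice items[-4:-1] selects indices [1, 2, 3] (1->6, 2->2, 3->7), giving [6, 2, 7].

[6, 2, 7]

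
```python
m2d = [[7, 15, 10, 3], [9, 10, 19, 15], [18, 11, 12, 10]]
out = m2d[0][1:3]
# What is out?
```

m2d[0] = [7, 15, 10, 3]. m2d[0] has length 4. The slice m2d[0][1:3] selects indices [1, 2] (1->15, 2->10), giving [15, 10].

[15, 10]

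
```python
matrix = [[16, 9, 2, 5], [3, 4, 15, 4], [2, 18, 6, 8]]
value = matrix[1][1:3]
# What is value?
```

matrix[1] = [3, 4, 15, 4]. matrix[1] has length 4. The slice matrix[1][1:3] selects indices [1, 2] (1->4, 2->15), giving [4, 15].

[4, 15]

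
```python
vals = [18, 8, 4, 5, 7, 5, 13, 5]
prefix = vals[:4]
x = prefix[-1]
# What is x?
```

vals has length 8. The slice vals[:4] selects indices [0, 1, 2, 3] (0->18, 1->8, 2->4, 3->5), giving [18, 8, 4, 5]. So prefix = [18, 8, 4, 5]. Then prefix[-1] = 5.

5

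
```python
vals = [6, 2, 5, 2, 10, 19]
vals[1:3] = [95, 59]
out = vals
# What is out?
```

vals starts as [6, 2, 5, 2, 10, 19] (length 6). The slice vals[1:3] covers indices [1, 2] with values [2, 5]. Replacing that slice with [95, 59] (same length) produces [6, 95, 59, 2, 10, 19].

[6, 95, 59, 2, 10, 19]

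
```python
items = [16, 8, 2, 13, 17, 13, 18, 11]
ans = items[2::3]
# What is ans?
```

items has length 8. The slice items[2::3] selects indices [2, 5] (2->2, 5->13), giving [2, 13].

[2, 13]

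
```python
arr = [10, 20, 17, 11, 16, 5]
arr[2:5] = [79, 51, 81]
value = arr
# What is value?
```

arr starts as [10, 20, 17, 11, 16, 5] (length 6). The slice arr[2:5] covers indices [2, 3, 4] with values [17, 11, 16]. Replacing that slice with [79, 51, 81] (same length) produces [10, 20, 79, 51, 81, 5].

[10, 20, 79, 51, 81, 5]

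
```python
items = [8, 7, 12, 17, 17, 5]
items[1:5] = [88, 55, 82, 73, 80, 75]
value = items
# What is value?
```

items starts as [8, 7, 12, 17, 17, 5] (length 6). The slice items[1:5] covers indices [1, 2, 3, 4] with values [7, 12, 17, 17]. Replacing that slice with [88, 55, 82, 73, 80, 75] (different length) produces [8, 88, 55, 82, 73, 80, 75, 5].

[8, 88, 55, 82, 73, 80, 75, 5]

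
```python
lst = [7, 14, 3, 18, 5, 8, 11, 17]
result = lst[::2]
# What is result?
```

lst has length 8. The slice lst[::2] selects indices [0, 2, 4, 6] (0->7, 2->3, 4->5, 6->11), giving [7, 3, 5, 11].

[7, 3, 5, 11]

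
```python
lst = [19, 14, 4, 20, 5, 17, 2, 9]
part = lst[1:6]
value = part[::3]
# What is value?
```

lst has length 8. The slice lst[1:6] selects indices [1, 2, 3, 4, 5] (1->14, 2->4, 3->20, 4->5, 5->17), giving [14, 4, 20, 5, 17]. So part = [14, 4, 20, 5, 17]. part has length 5. The slice part[::3] selects indices [0, 3] (0->14, 3->5), giving [14, 5].

[14, 5]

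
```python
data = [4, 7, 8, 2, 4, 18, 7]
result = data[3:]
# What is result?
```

data has length 7. The slice data[3:] selects indices [3, 4, 5, 6] (3->2, 4->4, 5->18, 6->7), giving [2, 4, 18, 7].

[2, 4, 18, 7]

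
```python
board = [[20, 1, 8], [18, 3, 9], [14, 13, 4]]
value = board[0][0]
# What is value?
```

board[0] = [20, 1, 8]. Taking column 0 of that row yields 20.

20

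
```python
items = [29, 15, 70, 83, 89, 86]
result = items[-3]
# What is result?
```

items has length 6. Negative index -3 maps to positive index 6 + (-3) = 3. items[3] = 83.

83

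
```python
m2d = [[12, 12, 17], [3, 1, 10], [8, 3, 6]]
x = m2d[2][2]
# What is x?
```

m2d[2] = [8, 3, 6]. Taking column 2 of that row yields 6.

6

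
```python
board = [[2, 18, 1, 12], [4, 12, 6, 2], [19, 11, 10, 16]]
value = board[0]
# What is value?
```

board has 3 rows. Row 0 is [2, 18, 1, 12].

[2, 18, 1, 12]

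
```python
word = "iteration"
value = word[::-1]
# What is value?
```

word has length 9. The slice word[::-1] selects indices [8, 7, 6, 5, 4, 3, 2, 1, 0] (8->'n', 7->'o', 6->'i', 5->'t', 4->'a', 3->'r', 2->'e', 1->'t', 0->'i'), giving 'noitareti'.

'noitareti'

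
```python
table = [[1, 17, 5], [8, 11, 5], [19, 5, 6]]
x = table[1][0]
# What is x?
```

table[1] = [8, 11, 5]. Taking column 0 of that row yields 8.

8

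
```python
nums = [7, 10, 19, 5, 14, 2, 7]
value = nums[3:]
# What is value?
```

nums has length 7. The slice nums[3:] selects indices [3, 4, 5, 6] (3->5, 4->14, 5->2, 6->7), giving [5, 14, 2, 7].

[5, 14, 2, 7]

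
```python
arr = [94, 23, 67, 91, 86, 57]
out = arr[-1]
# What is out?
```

arr has length 6. Negative index -1 maps to positive index 6 + (-1) = 5. arr[5] = 57.

57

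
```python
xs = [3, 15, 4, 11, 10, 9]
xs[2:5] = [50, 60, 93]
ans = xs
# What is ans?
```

xs starts as [3, 15, 4, 11, 10, 9] (length 6). The slice xs[2:5] covers indices [2, 3, 4] with values [4, 11, 10]. Replacing that slice with [50, 60, 93] (same length) produces [3, 15, 50, 60, 93, 9].

[3, 15, 50, 60, 93, 9]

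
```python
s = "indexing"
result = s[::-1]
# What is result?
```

s has length 8. The slice s[::-1] selects indices [7, 6, 5, 4, 3, 2, 1, 0] (7->'g', 6->'n', 5->'i', 4->'x', 3->'e', 2->'d', 1->'n', 0->'i'), giving 'gnixedni'.

'gnixedni'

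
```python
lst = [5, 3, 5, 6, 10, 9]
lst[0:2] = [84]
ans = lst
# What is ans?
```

lst starts as [5, 3, 5, 6, 10, 9] (length 6). The slice lst[0:2] covers indices [0, 1] with values [5, 3]. Replacing that slice with [84] (different length) produces [84, 5, 6, 10, 9].

[84, 5, 6, 10, 9]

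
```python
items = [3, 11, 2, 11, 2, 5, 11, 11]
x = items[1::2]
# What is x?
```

items has length 8. The slice items[1::2] selects indices [1, 3, 5, 7] (1->11, 3->11, 5->5, 7->11), giving [11, 11, 5, 11].

[11, 11, 5, 11]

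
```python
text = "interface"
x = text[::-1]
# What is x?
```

text has length 9. The slice text[::-1] selects indices [8, 7, 6, 5, 4, 3, 2, 1, 0] (8->'e', 7->'c', 6->'a', 5->'f', 4->'r', 3->'e', 2->'t', 1->'n', 0->'i'), giving 'ecafretni'.

'ecafretni'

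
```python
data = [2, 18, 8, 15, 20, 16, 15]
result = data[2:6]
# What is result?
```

data has length 7. The slice data[2:6] selects indices [2, 3, 4, 5] (2->8, 3->15, 4->20, 5->16), giving [8, 15, 20, 16].

[8, 15, 20, 16]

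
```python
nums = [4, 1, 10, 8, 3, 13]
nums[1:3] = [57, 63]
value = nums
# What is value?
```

nums starts as [4, 1, 10, 8, 3, 13] (length 6). The slice nums[1:3] covers indices [1, 2] with values [1, 10]. Replacing that slice with [57, 63] (same length) produces [4, 57, 63, 8, 3, 13].

[4, 57, 63, 8, 3, 13]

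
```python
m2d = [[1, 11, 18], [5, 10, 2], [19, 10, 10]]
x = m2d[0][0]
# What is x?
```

m2d[0] = [1, 11, 18]. Taking column 0 of that row yields 1.

1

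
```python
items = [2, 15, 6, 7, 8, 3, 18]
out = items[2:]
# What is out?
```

items has length 7. The slice items[2:] selects indices [2, 3, 4, 5, 6] (2->6, 3->7, 4->8, 5->3, 6->18), giving [6, 7, 8, 3, 18].

[6, 7, 8, 3, 18]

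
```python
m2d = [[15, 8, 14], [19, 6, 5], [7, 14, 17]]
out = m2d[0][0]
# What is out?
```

m2d[0] = [15, 8, 14]. Taking column 0 of that row yields 15.

15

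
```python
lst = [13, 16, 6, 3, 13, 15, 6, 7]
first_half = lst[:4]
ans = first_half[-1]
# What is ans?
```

lst has length 8. The slice lst[:4] selects indices [0, 1, 2, 3] (0->13, 1->16, 2->6, 3->3), giving [13, 16, 6, 3]. So first_half = [13, 16, 6, 3]. Then first_half[-1] = 3.

3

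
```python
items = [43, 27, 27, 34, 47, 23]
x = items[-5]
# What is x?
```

items has length 6. Negative index -5 maps to positive index 6 + (-5) = 1. items[1] = 27.

27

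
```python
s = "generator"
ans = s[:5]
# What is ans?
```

s has length 9. The slice s[:5] selects indices [0, 1, 2, 3, 4] (0->'g', 1->'e', 2->'n', 3->'e', 4->'r'), giving 'gener'.

'gener'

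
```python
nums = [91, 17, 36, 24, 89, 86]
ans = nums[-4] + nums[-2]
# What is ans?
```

nums has length 6. Negative index -4 maps to positive index 6 + (-4) = 2. nums[2] = 36.
nums has length 6. Negative index -2 maps to positive index 6 + (-2) = 4. nums[4] = 89.
Sum: 36 + 89 = 125.

125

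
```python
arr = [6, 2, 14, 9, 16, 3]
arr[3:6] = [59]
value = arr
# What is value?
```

arr starts as [6, 2, 14, 9, 16, 3] (length 6). The slice arr[3:6] covers indices [3, 4, 5] with values [9, 16, 3]. Replacing that slice with [59] (different length) produces [6, 2, 14, 59].

[6, 2, 14, 59]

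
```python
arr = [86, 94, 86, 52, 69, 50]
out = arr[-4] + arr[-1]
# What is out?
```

arr has length 6. Negative index -4 maps to positive index 6 + (-4) = 2. arr[2] = 86.
arr has length 6. Negative index -1 maps to positive index 6 + (-1) = 5. arr[5] = 50.
Sum: 86 + 50 = 136.

136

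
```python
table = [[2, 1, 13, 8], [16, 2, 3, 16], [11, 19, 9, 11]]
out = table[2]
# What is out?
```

table has 3 rows. Row 2 is [11, 19, 9, 11].

[11, 19, 9, 11]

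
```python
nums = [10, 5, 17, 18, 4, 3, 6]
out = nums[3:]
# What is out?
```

nums has length 7. The slice nums[3:] selects indices [3, 4, 5, 6] (3->18, 4->4, 5->3, 6->6), giving [18, 4, 3, 6].

[18, 4, 3, 6]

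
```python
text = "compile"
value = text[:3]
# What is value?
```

text has length 7. The slice text[:3] selects indices [0, 1, 2] (0->'c', 1->'o', 2->'m'), giving 'com'.

'com'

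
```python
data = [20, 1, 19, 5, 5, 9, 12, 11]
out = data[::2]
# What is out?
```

data has length 8. The slice data[::2] selects indices [0, 2, 4, 6] (0->20, 2->19, 4->5, 6->12), giving [20, 19, 5, 12].

[20, 19, 5, 12]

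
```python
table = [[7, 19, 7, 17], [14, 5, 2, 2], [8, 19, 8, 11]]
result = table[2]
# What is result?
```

table has 3 rows. Row 2 is [8, 19, 8, 11].

[8, 19, 8, 11]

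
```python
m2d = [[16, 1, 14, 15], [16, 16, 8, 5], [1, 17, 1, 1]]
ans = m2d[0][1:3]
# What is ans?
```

m2d[0] = [16, 1, 14, 15]. m2d[0] has length 4. The slice m2d[0][1:3] selects indices [1, 2] (1->1, 2->14), giving [1, 14].

[1, 14]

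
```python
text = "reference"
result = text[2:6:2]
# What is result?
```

text has length 9. The slice text[2:6:2] selects indices [2, 4] (2->'f', 4->'r'), giving 'fr'.

'fr'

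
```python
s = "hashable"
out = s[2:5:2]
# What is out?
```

s has length 8. The slice s[2:5:2] selects indices [2, 4] (2->'s', 4->'a'), giving 'sa'.

'sa'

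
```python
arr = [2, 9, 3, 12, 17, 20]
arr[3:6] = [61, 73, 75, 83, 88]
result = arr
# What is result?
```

arr starts as [2, 9, 3, 12, 17, 20] (length 6). The slice arr[3:6] covers indices [3, 4, 5] with values [12, 17, 20]. Replacing that slice with [61, 73, 75, 83, 88] (different length) produces [2, 9, 3, 61, 73, 75, 83, 88].

[2, 9, 3, 61, 73, 75, 83, 88]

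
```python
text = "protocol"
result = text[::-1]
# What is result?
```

text has length 8. The slice text[::-1] selects indices [7, 6, 5, 4, 3, 2, 1, 0] (7->'l', 6->'o', 5->'c', 4->'o', 3->'t', 2->'o', 1->'r', 0->'p'), giving 'locotorp'.

'locotorp'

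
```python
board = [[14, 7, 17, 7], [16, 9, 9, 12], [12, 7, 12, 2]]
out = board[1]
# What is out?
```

board has 3 rows. Row 1 is [16, 9, 9, 12].

[16, 9, 9, 12]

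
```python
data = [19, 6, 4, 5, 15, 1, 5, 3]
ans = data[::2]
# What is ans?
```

data has length 8. The slice data[::2] selects indices [0, 2, 4, 6] (0->19, 2->4, 4->15, 6->5), giving [19, 4, 15, 5].

[19, 4, 15, 5]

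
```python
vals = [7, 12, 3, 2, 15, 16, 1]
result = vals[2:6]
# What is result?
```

vals has length 7. The slice vals[2:6] selects indices [2, 3, 4, 5] (2->3, 3->2, 4->15, 5->16), giving [3, 2, 15, 16].

[3, 2, 15, 16]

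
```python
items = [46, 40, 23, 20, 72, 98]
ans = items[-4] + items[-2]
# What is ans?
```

items has length 6. Negative index -4 maps to positive index 6 + (-4) = 2. items[2] = 23.
items has length 6. Negative index -2 maps to positive index 6 + (-2) = 4. items[4] = 72.
Sum: 23 + 72 = 95.

95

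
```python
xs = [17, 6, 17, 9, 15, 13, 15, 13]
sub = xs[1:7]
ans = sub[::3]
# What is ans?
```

xs has length 8. The slice xs[1:7] selects indices [1, 2, 3, 4, 5, 6] (1->6, 2->17, 3->9, 4->15, 5->13, 6->15), giving [6, 17, 9, 15, 13, 15]. So sub = [6, 17, 9, 15, 13, 15]. sub has length 6. The slice sub[::3] selects indices [0, 3] (0->6, 3->15), giving [6, 15].

[6, 15]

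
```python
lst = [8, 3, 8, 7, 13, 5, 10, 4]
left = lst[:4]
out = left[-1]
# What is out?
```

lst has length 8. The slice lst[:4] selects indices [0, 1, 2, 3] (0->8, 1->3, 2->8, 3->7), giving [8, 3, 8, 7]. So left = [8, 3, 8, 7]. Then left[-1] = 7.

7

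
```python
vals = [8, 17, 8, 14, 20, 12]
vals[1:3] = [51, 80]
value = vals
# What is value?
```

vals starts as [8, 17, 8, 14, 20, 12] (length 6). The slice vals[1:3] covers indices [1, 2] with values [17, 8]. Replacing that slice with [51, 80] (same length) produces [8, 51, 80, 14, 20, 12].

[8, 51, 80, 14, 20, 12]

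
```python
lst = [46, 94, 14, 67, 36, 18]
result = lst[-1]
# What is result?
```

lst has length 6. Negative index -1 maps to positive index 6 + (-1) = 5. lst[5] = 18.

18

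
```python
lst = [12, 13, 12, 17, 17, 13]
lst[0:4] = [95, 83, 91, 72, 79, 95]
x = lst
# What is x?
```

lst starts as [12, 13, 12, 17, 17, 13] (length 6). The slice lst[0:4] covers indices [0, 1, 2, 3] with values [12, 13, 12, 17]. Replacing that slice with [95, 83, 91, 72, 79, 95] (different length) produces [95, 83, 91, 72, 79, 95, 17, 13].

[95, 83, 91, 72, 79, 95, 17, 13]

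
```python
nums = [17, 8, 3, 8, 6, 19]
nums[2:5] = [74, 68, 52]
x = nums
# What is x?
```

nums starts as [17, 8, 3, 8, 6, 19] (length 6). The slice nums[2:5] covers indices [2, 3, 4] with values [3, 8, 6]. Replacing that slice with [74, 68, 52] (same length) produces [17, 8, 74, 68, 52, 19].

[17, 8, 74, 68, 52, 19]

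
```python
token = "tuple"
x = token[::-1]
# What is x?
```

token has length 5. The slice token[::-1] selects indices [4, 3, 2, 1, 0] (4->'e', 3->'l', 2->'p', 1->'u', 0->'t'), giving 'elput'.

'elput'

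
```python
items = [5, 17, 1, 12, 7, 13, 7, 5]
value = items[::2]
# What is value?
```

items has length 8. The slice items[::2] selects indices [0, 2, 4, 6] (0->5, 2->1, 4->7, 6->7), giving [5, 1, 7, 7].

[5, 1, 7, 7]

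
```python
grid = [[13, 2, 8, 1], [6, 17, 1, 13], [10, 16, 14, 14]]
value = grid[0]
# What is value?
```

grid has 3 rows. Row 0 is [13, 2, 8, 1].

[13, 2, 8, 1]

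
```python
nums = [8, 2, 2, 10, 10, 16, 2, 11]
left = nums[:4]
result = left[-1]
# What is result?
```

nums has length 8. The slice nums[:4] selects indices [0, 1, 2, 3] (0->8, 1->2, 2->2, 3->10), giving [8, 2, 2, 10]. So left = [8, 2, 2, 10]. Then left[-1] = 10.

10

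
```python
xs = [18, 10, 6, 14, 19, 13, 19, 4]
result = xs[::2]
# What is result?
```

xs has length 8. The slice xs[::2] selects indices [0, 2, 4, 6] (0->18, 2->6, 4->19, 6->19), giving [18, 6, 19, 19].

[18, 6, 19, 19]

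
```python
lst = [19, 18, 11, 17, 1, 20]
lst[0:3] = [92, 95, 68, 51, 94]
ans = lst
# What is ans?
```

lst starts as [19, 18, 11, 17, 1, 20] (length 6). The slice lst[0:3] covers indices [0, 1, 2] with values [19, 18, 11]. Replacing that slice with [92, 95, 68, 51, 94] (different length) produces [92, 95, 68, 51, 94, 17, 1, 20].

[92, 95, 68, 51, 94, 17, 1, 20]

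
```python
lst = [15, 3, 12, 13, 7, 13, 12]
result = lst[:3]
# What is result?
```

lst has length 7. The slice lst[:3] selects indices [0, 1, 2] (0->15, 1->3, 2->12), giving [15, 3, 12].

[15, 3, 12]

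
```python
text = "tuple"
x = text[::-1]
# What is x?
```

text has length 5. The slice text[::-1] selects indices [4, 3, 2, 1, 0] (4->'e', 3->'l', 2->'p', 1->'u', 0->'t'), giving 'elput'.

'elput'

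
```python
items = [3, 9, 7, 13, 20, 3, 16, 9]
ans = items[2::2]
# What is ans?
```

items has length 8. The slice items[2::2] selects indices [2, 4, 6] (2->7, 4->20, 6->16), giving [7, 20, 16].

[7, 20, 16]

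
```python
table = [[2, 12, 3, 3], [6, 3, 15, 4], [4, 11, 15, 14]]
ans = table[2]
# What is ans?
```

table has 3 rows. Row 2 is [4, 11, 15, 14].

[4, 11, 15, 14]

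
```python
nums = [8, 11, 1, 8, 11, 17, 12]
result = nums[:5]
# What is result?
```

nums has length 7. The slice nums[:5] selects indices [0, 1, 2, 3, 4] (0->8, 1->11, 2->1, 3->8, 4->11), giving [8, 11, 1, 8, 11].

[8, 11, 1, 8, 11]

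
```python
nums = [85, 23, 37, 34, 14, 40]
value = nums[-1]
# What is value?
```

nums has length 6. Negative index -1 maps to positive index 6 + (-1) = 5. nums[5] = 40.

40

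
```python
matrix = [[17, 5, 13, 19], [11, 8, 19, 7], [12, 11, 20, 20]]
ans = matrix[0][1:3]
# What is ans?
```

matrix[0] = [17, 5, 13, 19]. matrix[0] has length 4. The slice matrix[0][1:3] selects indices [1, 2] (1->5, 2->13), giving [5, 13].

[5, 13]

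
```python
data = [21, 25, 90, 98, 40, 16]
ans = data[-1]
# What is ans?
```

data has length 6. Negative index -1 maps to positive index 6 + (-1) = 5. data[5] = 16.

16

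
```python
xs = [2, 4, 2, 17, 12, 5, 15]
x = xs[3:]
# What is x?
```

xs has length 7. The slice xs[3:] selects indices [3, 4, 5, 6] (3->17, 4->12, 5->5, 6->15), giving [17, 12, 5, 15].

[17, 12, 5, 15]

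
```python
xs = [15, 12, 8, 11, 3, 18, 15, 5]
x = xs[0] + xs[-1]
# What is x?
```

xs has length 8. xs[0] = 15.
xs has length 8. Negative index -1 maps to positive index 8 + (-1) = 7. xs[7] = 5.
Sum: 15 + 5 = 20.

20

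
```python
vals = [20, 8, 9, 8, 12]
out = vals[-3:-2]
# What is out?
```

vals has length 5. The slice vals[-3:-2] selects indices [2] (2->9), giving [9].

[9]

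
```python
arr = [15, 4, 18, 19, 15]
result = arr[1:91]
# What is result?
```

arr has length 5. The slice arr[1:91] selects indices [1, 2, 3, 4] (1->4, 2->18, 3->19, 4->15), giving [4, 18, 19, 15].

[4, 18, 19, 15]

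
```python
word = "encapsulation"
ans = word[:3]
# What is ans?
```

word has length 13. The slice word[:3] selects indices [0, 1, 2] (0->'e', 1->'n', 2->'c'), giving 'enc'.

'enc'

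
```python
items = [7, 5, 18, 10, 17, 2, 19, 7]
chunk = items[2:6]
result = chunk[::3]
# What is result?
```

items has length 8. The slice items[2:6] selects indices [2, 3, 4, 5] (2->18, 3->10, 4->17, 5->2), giving [18, 10, 17, 2]. So chunk = [18, 10, 17, 2]. chunk has length 4. The slice chunk[::3] selects indices [0, 3] (0->18, 3->2), giving [18, 2].

[18, 2]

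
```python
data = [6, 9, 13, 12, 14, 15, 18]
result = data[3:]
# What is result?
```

data has length 7. The slice data[3:] selects indices [3, 4, 5, 6] (3->12, 4->14, 5->15, 6->18), giving [12, 14, 15, 18].

[12, 14, 15, 18]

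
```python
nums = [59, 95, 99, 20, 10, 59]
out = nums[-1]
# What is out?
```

nums has length 6. Negative index -1 maps to positive index 6 + (-1) = 5. nums[5] = 59.

59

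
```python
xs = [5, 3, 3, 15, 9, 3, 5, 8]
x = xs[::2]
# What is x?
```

xs has length 8. The slice xs[::2] selects indices [0, 2, 4, 6] (0->5, 2->3, 4->9, 6->5), giving [5, 3, 9, 5].

[5, 3, 9, 5]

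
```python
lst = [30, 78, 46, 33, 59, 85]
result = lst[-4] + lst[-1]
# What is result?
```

lst has length 6. Negative index -4 maps to positive index 6 + (-4) = 2. lst[2] = 46.
lst has length 6. Negative index -1 maps to positive index 6 + (-1) = 5. lst[5] = 85.
Sum: 46 + 85 = 131.

131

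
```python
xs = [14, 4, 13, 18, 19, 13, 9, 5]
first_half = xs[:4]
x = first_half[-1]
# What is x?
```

xs has length 8. The slice xs[:4] selects indices [0, 1, 2, 3] (0->14, 1->4, 2->13, 3->18), giving [14, 4, 13, 18]. So first_half = [14, 4, 13, 18]. Then first_half[-1] = 18.

18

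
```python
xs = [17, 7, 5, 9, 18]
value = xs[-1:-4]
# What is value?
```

xs has length 5. The slice xs[-1:-4] resolves to an empty index range, so the result is [].

[]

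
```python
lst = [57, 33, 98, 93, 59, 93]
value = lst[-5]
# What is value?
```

lst has length 6. Negative index -5 maps to positive index 6 + (-5) = 1. lst[1] = 33.

33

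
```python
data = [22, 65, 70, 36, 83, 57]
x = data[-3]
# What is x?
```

data has length 6. Negative index -3 maps to positive index 6 + (-3) = 3. data[3] = 36.

36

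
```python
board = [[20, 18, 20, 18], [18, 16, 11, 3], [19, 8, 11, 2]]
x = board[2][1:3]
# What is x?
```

board[2] = [19, 8, 11, 2]. board[2] has length 4. The slice board[2][1:3] selects indices [1, 2] (1->8, 2->11), giving [8, 11].

[8, 11]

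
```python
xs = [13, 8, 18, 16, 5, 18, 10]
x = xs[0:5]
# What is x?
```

xs has length 7. The slice xs[0:5] selects indices [0, 1, 2, 3, 4] (0->13, 1->8, 2->18, 3->16, 4->5), giving [13, 8, 18, 16, 5].

[13, 8, 18, 16, 5]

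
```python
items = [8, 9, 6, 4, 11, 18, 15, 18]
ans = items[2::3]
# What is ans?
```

items has length 8. The slice items[2::3] selects indices [2, 5] (2->6, 5->18), giving [6, 18].

[6, 18]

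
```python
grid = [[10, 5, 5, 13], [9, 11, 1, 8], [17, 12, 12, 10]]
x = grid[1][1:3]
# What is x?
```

grid[1] = [9, 11, 1, 8]. grid[1] has length 4. The slice grid[1][1:3] selects indices [1, 2] (1->11, 2->1), giving [11, 1].

[11, 1]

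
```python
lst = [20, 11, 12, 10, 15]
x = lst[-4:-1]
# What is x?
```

lst has length 5. The slice lst[-4:-1] selects indices [1, 2, 3] (1->11, 2->12, 3->10), giving [11, 12, 10].

[11, 12, 10]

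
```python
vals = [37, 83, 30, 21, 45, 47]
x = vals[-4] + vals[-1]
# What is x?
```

vals has length 6. Negative index -4 maps to positive index 6 + (-4) = 2. vals[2] = 30.
vals has length 6. Negative index -1 maps to positive index 6 + (-1) = 5. vals[5] = 47.
Sum: 30 + 47 = 77.

77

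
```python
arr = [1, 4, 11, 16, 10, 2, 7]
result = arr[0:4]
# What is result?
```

arr has length 7. The slice arr[0:4] selects indices [0, 1, 2, 3] (0->1, 1->4, 2->11, 3->16), giving [1, 4, 11, 16].

[1, 4, 11, 16]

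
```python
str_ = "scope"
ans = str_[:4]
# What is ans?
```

str_ has length 5. The slice str_[:4] selects indices [0, 1, 2, 3] (0->'s', 1->'c', 2->'o', 3->'p'), giving 'scop'.

'scop'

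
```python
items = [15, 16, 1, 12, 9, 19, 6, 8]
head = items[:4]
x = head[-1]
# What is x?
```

items has length 8. The slice items[:4] selects indices [0, 1, 2, 3] (0->15, 1->16, 2->1, 3->12), giving [15, 16, 1, 12]. So head = [15, 16, 1, 12]. Then head[-1] = 12.

12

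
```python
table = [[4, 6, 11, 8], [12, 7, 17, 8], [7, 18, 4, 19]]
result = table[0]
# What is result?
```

table has 3 rows. Row 0 is [4, 6, 11, 8].

[4, 6, 11, 8]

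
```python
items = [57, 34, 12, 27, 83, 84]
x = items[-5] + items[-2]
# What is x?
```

items has length 6. Negative index -5 maps to positive index 6 + (-5) = 1. items[1] = 34.
items has length 6. Negative index -2 maps to positive index 6 + (-2) = 4. items[4] = 83.
Sum: 34 + 83 = 117.

117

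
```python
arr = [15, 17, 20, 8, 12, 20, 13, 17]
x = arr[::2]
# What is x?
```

arr has length 8. The slice arr[::2] selects indices [0, 2, 4, 6] (0->15, 2->20, 4->12, 6->13), giving [15, 20, 12, 13].

[15, 20, 12, 13]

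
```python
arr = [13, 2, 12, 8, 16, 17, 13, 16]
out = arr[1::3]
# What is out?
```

arr has length 8. The slice arr[1::3] selects indices [1, 4, 7] (1->2, 4->16, 7->16), giving [2, 16, 16].

[2, 16, 16]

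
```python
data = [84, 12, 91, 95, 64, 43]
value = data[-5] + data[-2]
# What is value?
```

data has length 6. Negative index -5 maps to positive index 6 + (-5) = 1. data[1] = 12.
data has length 6. Negative index -2 maps to positive index 6 + (-2) = 4. data[4] = 64.
Sum: 12 + 64 = 76.

76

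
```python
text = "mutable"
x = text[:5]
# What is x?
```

text has length 7. The slice text[:5] selects indices [0, 1, 2, 3, 4] (0->'m', 1->'u', 2->'t', 3->'a', 4->'b'), giving 'mutab'.

'mutab'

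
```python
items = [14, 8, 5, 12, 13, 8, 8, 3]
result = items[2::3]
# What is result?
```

items has length 8. The slice items[2::3] selects indices [2, 5] (2->5, 5->8), giving [5, 8].

[5, 8]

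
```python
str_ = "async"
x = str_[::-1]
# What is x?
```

str_ has length 5. The slice str_[::-1] selects indices [4, 3, 2, 1, 0] (4->'c', 3->'n', 2->'y', 1->'s', 0->'a'), giving 'cnysa'.

'cnysa'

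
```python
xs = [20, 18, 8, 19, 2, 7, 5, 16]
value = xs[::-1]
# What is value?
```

xs has length 8. The slice xs[::-1] selects indices [7, 6, 5, 4, 3, 2, 1, 0] (7->16, 6->5, 5->7, 4->2, 3->19, 2->8, 1->18, 0->20), giving [16, 5, 7, 2, 19, 8, 18, 20].

[16, 5, 7, 2, 19, 8, 18, 20]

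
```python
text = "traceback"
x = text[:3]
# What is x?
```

text has length 9. The slice text[:3] selects indices [0, 1, 2] (0->'t', 1->'r', 2->'a'), giving 'tra'.

'tra'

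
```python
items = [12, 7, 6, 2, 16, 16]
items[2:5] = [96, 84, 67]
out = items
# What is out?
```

items starts as [12, 7, 6, 2, 16, 16] (length 6). The slice items[2:5] covers indices [2, 3, 4] with values [6, 2, 16]. Replacing that slice with [96, 84, 67] (same length) produces [12, 7, 96, 84, 67, 16].

[12, 7, 96, 84, 67, 16]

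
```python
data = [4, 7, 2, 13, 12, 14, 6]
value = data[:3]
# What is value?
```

data has length 7. The slice data[:3] selects indices [0, 1, 2] (0->4, 1->7, 2->2), giving [4, 7, 2].

[4, 7, 2]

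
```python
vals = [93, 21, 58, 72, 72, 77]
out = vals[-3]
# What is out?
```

vals has length 6. Negative index -3 maps to positive index 6 + (-3) = 3. vals[3] = 72.

72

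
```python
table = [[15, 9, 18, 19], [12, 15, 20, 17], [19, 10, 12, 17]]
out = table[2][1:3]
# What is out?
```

table[2] = [19, 10, 12, 17]. table[2] has length 4. The slice table[2][1:3] selects indices [1, 2] (1->10, 2->12), giving [10, 12].

[10, 12]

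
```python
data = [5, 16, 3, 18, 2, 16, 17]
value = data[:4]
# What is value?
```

data has length 7. The slice data[:4] selects indices [0, 1, 2, 3] (0->5, 1->16, 2->3, 3->18), giving [5, 16, 3, 18].

[5, 16, 3, 18]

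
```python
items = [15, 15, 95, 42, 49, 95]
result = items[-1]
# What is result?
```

items has length 6. Negative index -1 maps to positive index 6 + (-1) = 5. items[5] = 95.

95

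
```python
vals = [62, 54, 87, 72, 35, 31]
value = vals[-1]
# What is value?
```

vals has length 6. Negative index -1 maps to positive index 6 + (-1) = 5. vals[5] = 31.

31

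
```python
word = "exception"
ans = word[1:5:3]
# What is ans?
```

word has length 9. The slice word[1:5:3] selects indices [1, 4] (1->'x', 4->'p'), giving 'xp'.

'xp'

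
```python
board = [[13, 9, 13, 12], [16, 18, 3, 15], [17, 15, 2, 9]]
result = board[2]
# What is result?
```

board has 3 rows. Row 2 is [17, 15, 2, 9].

[17, 15, 2, 9]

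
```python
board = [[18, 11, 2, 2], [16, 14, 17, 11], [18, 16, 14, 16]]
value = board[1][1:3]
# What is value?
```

board[1] = [16, 14, 17, 11]. board[1] has length 4. The slice board[1][1:3] selects indices [1, 2] (1->14, 2->17), giving [14, 17].

[14, 17]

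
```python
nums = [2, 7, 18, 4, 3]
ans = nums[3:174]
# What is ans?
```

nums has length 5. The slice nums[3:174] selects indices [3, 4] (3->4, 4->3), giving [4, 3].

[4, 3]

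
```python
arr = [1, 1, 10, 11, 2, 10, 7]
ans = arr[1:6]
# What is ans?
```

arr has length 7. The slice arr[1:6] selects indices [1, 2, 3, 4, 5] (1->1, 2->10, 3->11, 4->2, 5->10), giving [1, 10, 11, 2, 10].

[1, 10, 11, 2, 10]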